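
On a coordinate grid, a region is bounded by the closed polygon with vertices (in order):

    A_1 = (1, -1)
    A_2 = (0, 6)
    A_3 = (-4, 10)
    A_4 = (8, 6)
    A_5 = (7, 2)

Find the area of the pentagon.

Apply the shoelace (surveyor's) formula: 2A = Σ (x_i·y_{i+1} − x_{i+1}·y_i), indices taken mod 5.
A_1→A_2: (1)(6) − (0)(-1) = 6
A_2→A_3: (0)(10) − (-4)(6) = 24
A_3→A_4: (-4)(6) − (8)(10) = -104
A_4→A_5: (8)(2) − (7)(6) = -26
A_5→A_1: (7)(-1) − (1)(2) = -9
Σ = -109
Area = |Σ|/2 = 54.5.

54.5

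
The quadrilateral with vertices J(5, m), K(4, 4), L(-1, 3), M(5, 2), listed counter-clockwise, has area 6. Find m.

3

Write out the shoelace sum; only the two edges meeting at J involve m:
2·Area = [(5·m − 5·2) + (5·4 − 4·m)] + -1
       = 1·m + 9 = 12
⇒ m = 3.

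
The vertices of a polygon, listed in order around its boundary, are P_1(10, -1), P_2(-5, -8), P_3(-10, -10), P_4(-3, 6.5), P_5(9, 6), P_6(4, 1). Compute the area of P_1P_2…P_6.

Apply the shoelace (surveyor's) formula: 2A = Σ (x_i·y_{i+1} − x_{i+1}·y_i), indices taken mod 6.
Σ = (-85) + (-30) + (-95) + (-76.5) + (-15) + (-14) = -315.5
Area = |Σ|/2 = 157.75.

157.75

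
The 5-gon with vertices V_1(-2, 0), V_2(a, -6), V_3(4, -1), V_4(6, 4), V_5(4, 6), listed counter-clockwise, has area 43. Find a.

4

The doubled signed area Σ (x_i y_{i+1} − x_{i+1} y_i) is linear in a.
With a=0 it equals 90; the coefficient of a is -1 (from the two edges through V_2).
So -1·a + 90 = 2·43 = 86 ⇒ a = 4.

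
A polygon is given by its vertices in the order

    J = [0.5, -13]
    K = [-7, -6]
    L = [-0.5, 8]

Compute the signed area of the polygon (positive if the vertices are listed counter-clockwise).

-75.25

Σ = (-94) + (-59) + (2.5) = -150.5
Signed area = Σ/2 = -75.25 (negative ⇒ clockwise traversal).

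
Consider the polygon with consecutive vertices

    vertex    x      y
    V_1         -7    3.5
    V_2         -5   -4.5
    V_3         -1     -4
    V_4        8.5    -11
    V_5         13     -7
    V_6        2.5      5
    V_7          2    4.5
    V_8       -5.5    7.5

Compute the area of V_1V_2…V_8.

Apply Gauss's area formula: 2A = Σ (x_i·y_{i+1} − x_{i+1}·y_i), indices taken mod 8.
Σ = (49) + (15.5) + (45) + (83.5) + (82.5) + (1.25) + (39.75) + (33.25) = 349.75
Area = |Σ|/2 = 174.875.

174.875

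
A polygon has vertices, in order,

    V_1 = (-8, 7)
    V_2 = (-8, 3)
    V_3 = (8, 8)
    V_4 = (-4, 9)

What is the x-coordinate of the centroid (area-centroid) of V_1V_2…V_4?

Apply the shoelace (surveyor's) formula. First the cross-terms c_i = x_i·y_{i+1} − x_{i+1}·y_i:
  32, -88, 104, 44  ⇒  2A = 92, A = 46.
Then Σ (x_i + x_{i+1})·c_i = -624, so x̄ = -624 / (6·46) = -52/23.

-52/23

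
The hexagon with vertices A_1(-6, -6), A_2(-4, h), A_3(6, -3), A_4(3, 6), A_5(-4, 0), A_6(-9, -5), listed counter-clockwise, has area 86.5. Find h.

-6

Write out the shoelace sum; only the two edges meeting at A_2 involve h:
2·Area = [((-6)·h − (-4)·(-6)) + ((-4)·(-3) − 6·h)] + 113
       = -12·h + 101 = 173
⇒ h = -6.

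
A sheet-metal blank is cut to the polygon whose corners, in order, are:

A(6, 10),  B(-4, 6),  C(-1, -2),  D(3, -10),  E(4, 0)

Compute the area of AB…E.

Cross-terms: 76, 14, 16, 40, 40  ⇒  Σ = 186
Area = |Σ|/2 = 93.

93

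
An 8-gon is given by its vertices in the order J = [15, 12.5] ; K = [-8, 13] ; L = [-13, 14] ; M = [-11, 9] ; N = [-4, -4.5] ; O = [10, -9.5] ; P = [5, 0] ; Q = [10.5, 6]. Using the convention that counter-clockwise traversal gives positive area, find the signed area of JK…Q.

338.125

Σ = (295) + (57) + (37) + (85.5) + (83) + (47.5) + (30) + (41.25) = 676.25
Signed area = Σ/2 = 338.125 (positive ⇒ counter-clockwise traversal).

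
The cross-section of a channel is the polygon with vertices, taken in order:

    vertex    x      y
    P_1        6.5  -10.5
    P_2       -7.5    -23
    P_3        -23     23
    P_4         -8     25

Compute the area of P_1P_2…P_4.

699.625

Apply the shoelace (surveyor's) formula: 2A = Σ (x_i·y_{i+1} − x_{i+1}·y_i), indices taken mod 4.
Σ = (-228.25) + (-701.5) + (-391) + (-78.5) = -1399.25
Area = |Σ|/2 = 699.625.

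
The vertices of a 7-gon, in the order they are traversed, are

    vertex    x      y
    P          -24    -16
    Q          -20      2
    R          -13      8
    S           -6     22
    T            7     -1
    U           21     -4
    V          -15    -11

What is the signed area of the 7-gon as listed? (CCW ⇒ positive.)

-605

Cross-terms: -368, -134, -238, -148, -7, -291, -24  ⇒  Σ = -1210
Signed area = Σ/2 = -605 (negative ⇒ clockwise traversal).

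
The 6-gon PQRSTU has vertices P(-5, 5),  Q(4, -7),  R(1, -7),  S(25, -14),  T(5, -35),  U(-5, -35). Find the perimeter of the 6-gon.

122

|PQ| = √((9)² + (-12)²) = √225 = 15
|QR| = √((-3)² + (0)²) = √9 = 3
|RS| = √((24)² + (-7)²) = √625 = 25
|ST| = √((-20)² + (-21)²) = √841 = 29
|TU| = √((-10)² + (0)²) = √100 = 10
|UP| = √((0)² + (40)²) = √1600 = 40
Perimeter = 15 + 3 + 25 + 29 + 10 + 40 = 122.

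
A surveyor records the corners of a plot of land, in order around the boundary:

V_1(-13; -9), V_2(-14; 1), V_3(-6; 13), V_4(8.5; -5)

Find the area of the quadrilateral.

Apply the shoelace formula: 2A = Σ (x_i·y_{i+1} − x_{i+1}·y_i), indices taken mod 4.
Σ = (-139) + (-176) + (-80.5) + (-141.5) = -537
Area = |Σ|/2 = 268.5.

268.5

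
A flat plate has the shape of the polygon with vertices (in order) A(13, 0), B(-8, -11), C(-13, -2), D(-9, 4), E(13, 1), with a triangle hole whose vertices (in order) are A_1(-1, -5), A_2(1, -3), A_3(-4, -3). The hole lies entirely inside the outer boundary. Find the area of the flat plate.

Outer boundary:
Σ = (-143) + (-127) + (-70) + (-61) + (-13) = -414
Area = |Σ|/2 = 207.
Hole:
Cross-terms: 8, -15, 17  ⇒  Σ = 10
Area = |Σ|/2 = 5.
Net area = 207 − 5 = 202.

202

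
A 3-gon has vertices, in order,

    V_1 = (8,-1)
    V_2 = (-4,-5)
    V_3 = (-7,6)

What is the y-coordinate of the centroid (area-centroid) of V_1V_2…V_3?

0

Apply the shoelace (surveyor's) formula. First the cross-terms c_i = x_i·y_{i+1} − x_{i+1}·y_i:
  -44, -59, -41  ⇒  2A = -144, A = -72.
Then Σ (y_i + y_{i+1})·c_i = 0, so ȳ = 0 / (6·(-72)) = 0.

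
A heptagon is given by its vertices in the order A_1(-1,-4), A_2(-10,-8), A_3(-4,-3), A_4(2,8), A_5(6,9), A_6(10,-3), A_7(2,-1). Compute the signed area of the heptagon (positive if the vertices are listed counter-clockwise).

Cross-terms: -32, -2, -26, -30, -108, -4, -9  ⇒  Σ = -211
Signed area = Σ/2 = -105.5 (negative ⇒ clockwise traversal).

-105.5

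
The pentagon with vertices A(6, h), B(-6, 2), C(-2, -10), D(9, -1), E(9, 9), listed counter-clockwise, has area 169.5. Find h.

9

The doubled signed area Σ (x_i y_{i+1} − x_{i+1} y_i) is linear in h.
With h=0 it equals 204; the coefficient of h is 15 (from the two edges through A).
So 15·h + 204 = 2·169.5 = 339 ⇒ h = 9.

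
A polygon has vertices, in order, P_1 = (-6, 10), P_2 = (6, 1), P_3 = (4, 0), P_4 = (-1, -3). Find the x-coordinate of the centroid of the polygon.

Apply the surveyor's formula. First the cross-terms c_i = x_i·y_{i+1} − x_{i+1}·y_i:
  -66, -4, -12, -28  ⇒  2A = -110, A = -55.
Then Σ (x_i + x_{i+1})·c_i = 120, so x̄ = 120 / (6·(-55)) = -4/11.

-4/11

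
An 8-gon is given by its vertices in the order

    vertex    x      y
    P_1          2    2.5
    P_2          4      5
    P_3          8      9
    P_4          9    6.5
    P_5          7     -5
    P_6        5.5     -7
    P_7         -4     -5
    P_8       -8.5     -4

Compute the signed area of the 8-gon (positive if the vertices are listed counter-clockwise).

Apply the shoelace (surveyor's) formula: 2A = Σ (x_i·y_{i+1} − x_{i+1}·y_i), indices taken mod 8.
P_1→P_2: (2)(5) − (4)(2.5) = 0
P_2→P_3: (4)(9) − (8)(5) = -4
P_3→P_4: (8)(6.5) − (9)(9) = -29
P_4→P_5: (9)(-5) − (7)(6.5) = -90.5
P_5→P_6: (7)(-7) − (5.5)(-5) = -21.5
P_6→P_7: (5.5)(-5) − (-4)(-7) = -55.5
P_7→P_8: (-4)(-4) − (-8.5)(-5) = -26.5
P_8→P_1: (-8.5)(2.5) − (2)(-4) = -13.25
Σ = -240.25
Signed area = Σ/2 = -120.125 (negative ⇒ clockwise traversal).

-120.125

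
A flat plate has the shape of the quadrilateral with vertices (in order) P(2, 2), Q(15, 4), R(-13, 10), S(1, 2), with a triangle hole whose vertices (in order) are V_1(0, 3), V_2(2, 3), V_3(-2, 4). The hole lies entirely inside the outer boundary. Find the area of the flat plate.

70

Outer boundary:
P→Q: (2)(4) − (15)(2) = -22
Q→R: (15)(10) − (-13)(4) = 202
R→S: (-13)(2) − (1)(10) = -36
S→P: (1)(2) − (2)(2) = -2
Σ = 142
Area = |Σ|/2 = 71.
Hole:
Apply the shoelace (surveyor's) formula: 2A = Σ (x_i·y_{i+1} − x_{i+1}·y_i), indices taken mod 3.
Σ = (-6) + (14) + (-6) = 2
Area = |Σ|/2 = 1.
Net area = 71 − 1 = 70.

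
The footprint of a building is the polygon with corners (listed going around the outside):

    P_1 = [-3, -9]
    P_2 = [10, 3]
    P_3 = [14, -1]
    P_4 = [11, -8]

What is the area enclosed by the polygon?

97.5

Apply Gauss's area formula: 2A = Σ (x_i·y_{i+1} − x_{i+1}·y_i), indices taken mod 4.
P_1→P_2: (-3)(3) − (10)(-9) = 81
P_2→P_3: (10)(-1) − (14)(3) = -52
P_3→P_4: (14)(-8) − (11)(-1) = -101
P_4→P_1: (11)(-9) − (-3)(-8) = -123
Σ = -195
Area = |Σ|/2 = 97.5.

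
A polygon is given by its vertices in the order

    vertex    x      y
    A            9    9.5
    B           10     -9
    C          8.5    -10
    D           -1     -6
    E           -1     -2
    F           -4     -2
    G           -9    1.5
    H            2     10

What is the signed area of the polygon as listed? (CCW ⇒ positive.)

Apply the shoelace (surveyor's) formula: 2A = Σ (x_i·y_{i+1} − x_{i+1}·y_i), indices taken mod 8.
A→B: (9)(-9) − (10)(9.5) = -176
B→C: (10)(-10) − (8.5)(-9) = -23.5
C→D: (8.5)(-6) − (-1)(-10) = -61
D→E: (-1)(-2) − (-1)(-6) = -4
E→F: (-1)(-2) − (-4)(-2) = -6
F→G: (-4)(1.5) − (-9)(-2) = -24
G→H: (-9)(10) − (2)(1.5) = -93
H→A: (2)(9.5) − (9)(10) = -71
Σ = -458.5
Signed area = Σ/2 = -229.25 (negative ⇒ clockwise traversal).

-229.25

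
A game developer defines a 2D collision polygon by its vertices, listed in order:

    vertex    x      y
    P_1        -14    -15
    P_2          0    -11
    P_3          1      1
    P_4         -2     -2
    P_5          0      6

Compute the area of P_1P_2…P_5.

118.5

Apply the surveyor's formula: 2A = Σ (x_i·y_{i+1} − x_{i+1}·y_i), indices taken mod 5.
P_1→P_2: (-14)(-11) − (0)(-15) = 154
P_2→P_3: (0)(1) − (1)(-11) = 11
P_3→P_4: (1)(-2) − (-2)(1) = 0
P_4→P_5: (-2)(6) − (0)(-2) = -12
P_5→P_1: (0)(-15) − (-14)(6) = 84
Σ = 237
Area = |Σ|/2 = 118.5.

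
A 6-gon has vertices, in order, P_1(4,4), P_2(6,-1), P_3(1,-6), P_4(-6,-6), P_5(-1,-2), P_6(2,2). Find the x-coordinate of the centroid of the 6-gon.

355/291

Apply the shoelace (surveyor's) formula. First the cross-terms c_i = x_i·y_{i+1} − x_{i+1}·y_i:
  -28, -35, -42, 6, 2, 0  ⇒  2A = -97, A = -48.5.
Then Σ (x_i + x_{i+1})·c_i = -355, so x̄ = -355 / (6·(-48.5)) = 355/291.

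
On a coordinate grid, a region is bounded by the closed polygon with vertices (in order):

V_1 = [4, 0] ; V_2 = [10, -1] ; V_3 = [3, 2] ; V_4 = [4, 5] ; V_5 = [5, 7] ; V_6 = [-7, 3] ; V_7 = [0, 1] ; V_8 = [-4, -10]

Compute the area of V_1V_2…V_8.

65

Apply the shoelace formula: 2A = Σ (x_i·y_{i+1} − x_{i+1}·y_i), indices taken mod 8.
V_1→V_2: (4)(-1) − (10)(0) = -4
V_2→V_3: (10)(2) − (3)(-1) = 23
V_3→V_4: (3)(5) − (4)(2) = 7
V_4→V_5: (4)(7) − (5)(5) = 3
V_5→V_6: (5)(3) − (-7)(7) = 64
V_6→V_7: (-7)(1) − (0)(3) = -7
V_7→V_8: (0)(-10) − (-4)(1) = 4
V_8→V_1: (-4)(0) − (4)(-10) = 40
Σ = 130
Area = |Σ|/2 = 65.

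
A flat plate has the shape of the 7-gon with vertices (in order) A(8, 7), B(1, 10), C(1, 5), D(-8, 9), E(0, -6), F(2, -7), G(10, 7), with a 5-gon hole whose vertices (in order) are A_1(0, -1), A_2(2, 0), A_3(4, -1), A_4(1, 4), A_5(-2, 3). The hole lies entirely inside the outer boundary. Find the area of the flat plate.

122.5

Outer boundary:
Apply the shoelace formula: 2A = Σ (x_i·y_{i+1} − x_{i+1}·y_i), indices taken mod 7.
Σ = (73) + (-5) + (49) + (48) + (12) + (84) + (14) = 275
Area = |Σ|/2 = 137.5.
Hole:
Apply the shoelace formula: 2A = Σ (x_i·y_{i+1} − x_{i+1}·y_i), indices taken mod 5.
A_1→A_2: (0)(0) − (2)(-1) = 2
A_2→A_3: (2)(-1) − (4)(0) = -2
A_3→A_4: (4)(4) − (1)(-1) = 17
A_4→A_5: (1)(3) − (-2)(4) = 11
A_5→A_1: (-2)(-1) − (0)(3) = 2
Σ = 30
Area = |Σ|/2 = 15.
Net area = 137.5 − 15 = 122.5.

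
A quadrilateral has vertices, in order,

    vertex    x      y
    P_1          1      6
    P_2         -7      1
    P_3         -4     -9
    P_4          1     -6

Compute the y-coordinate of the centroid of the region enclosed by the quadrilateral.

Apply the surveyor's formula. First the cross-terms c_i = x_i·y_{i+1} − x_{i+1}·y_i:
  43, 67, 33, 12  ⇒  2A = 155, A = 77.5.
Then Σ (y_i + y_{i+1})·c_i = -730, so ȳ = -730 / (6·77.5) = -146/93.

-146/93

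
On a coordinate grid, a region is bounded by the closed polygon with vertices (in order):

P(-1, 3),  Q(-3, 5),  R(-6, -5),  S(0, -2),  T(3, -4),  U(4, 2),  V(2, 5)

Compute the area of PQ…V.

58

Apply the shoelace (surveyor's) formula: 2A = Σ (x_i·y_{i+1} − x_{i+1}·y_i), indices taken mod 7.
Σ = (4) + (45) + (12) + (6) + (22) + (16) + (11) = 116
Area = |Σ|/2 = 58.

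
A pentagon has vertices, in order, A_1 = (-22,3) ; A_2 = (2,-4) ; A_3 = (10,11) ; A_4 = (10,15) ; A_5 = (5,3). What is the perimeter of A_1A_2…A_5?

86

|A_1A_2| = √((24)² + (-7)²) = √625 = 25
|A_2A_3| = √((8)² + (15)²) = √289 = 17
|A_3A_4| = √((0)² + (4)²) = √16 = 4
|A_4A_5| = √((-5)² + (-12)²) = √169 = 13
|A_5A_1| = √((-27)² + (0)²) = √729 = 27
Perimeter = 25 + 17 + 4 + 13 + 27 = 86.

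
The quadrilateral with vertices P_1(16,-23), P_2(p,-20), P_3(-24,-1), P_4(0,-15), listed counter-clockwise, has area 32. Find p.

Write out the shoelace sum; only the two edges meeting at P_2 involve p:
2·Area = [(16·(-20) − p·(-23)) + (p·(-1) − (-24)·(-20))] + 600
       = 22·p + -200 = 64
⇒ p = 12.

12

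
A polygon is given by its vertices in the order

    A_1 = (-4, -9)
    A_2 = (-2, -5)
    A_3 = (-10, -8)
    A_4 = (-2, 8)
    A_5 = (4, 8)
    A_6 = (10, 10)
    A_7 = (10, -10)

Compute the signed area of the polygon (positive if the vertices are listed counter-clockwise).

Apply Gauss's area formula: 2A = Σ (x_i·y_{i+1} − x_{i+1}·y_i), indices taken mod 7.
A_1→A_2: (-4)(-5) − (-2)(-9) = 2
A_2→A_3: (-2)(-8) − (-10)(-5) = -34
A_3→A_4: (-10)(8) − (-2)(-8) = -96
A_4→A_5: (-2)(8) − (4)(8) = -48
A_5→A_6: (4)(10) − (10)(8) = -40
A_6→A_7: (10)(-10) − (10)(10) = -200
A_7→A_1: (10)(-9) − (-4)(-10) = -130
Σ = -546
Signed area = Σ/2 = -273 (negative ⇒ clockwise traversal).

-273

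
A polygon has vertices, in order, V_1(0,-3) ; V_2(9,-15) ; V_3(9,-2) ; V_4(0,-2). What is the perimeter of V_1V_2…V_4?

|V_1V_2| = √((9)² + (-12)²) = √225 = 15
|V_2V_3| = √((0)² + (13)²) = √169 = 13
|V_3V_4| = √((-9)² + (0)²) = √81 = 9
|V_4V_1| = √((0)² + (-1)²) = √1 = 1
Perimeter = 15 + 13 + 9 + 1 = 38.

38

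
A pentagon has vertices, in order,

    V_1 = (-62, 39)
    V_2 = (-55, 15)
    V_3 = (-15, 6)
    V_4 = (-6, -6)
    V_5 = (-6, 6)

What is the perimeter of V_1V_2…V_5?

158

|V_1V_2| = √((7)² + (-24)²) = √625 = 25
|V_2V_3| = √((40)² + (-9)²) = √1681 = 41
|V_3V_4| = √((9)² + (-12)²) = √225 = 15
|V_4V_5| = √((0)² + (12)²) = √144 = 12
|V_5V_1| = √((-56)² + (33)²) = √4225 = 65
Perimeter = 25 + 41 + 15 + 12 + 65 = 158.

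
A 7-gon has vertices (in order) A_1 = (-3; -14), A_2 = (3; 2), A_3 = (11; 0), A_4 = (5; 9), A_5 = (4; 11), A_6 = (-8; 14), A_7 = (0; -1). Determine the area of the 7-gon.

140.5

Apply the surveyor's formula: 2A = Σ (x_i·y_{i+1} − x_{i+1}·y_i), indices taken mod 7.
A_1→A_2: (-3)(2) − (3)(-14) = 36
A_2→A_3: (3)(0) − (11)(2) = -22
A_3→A_4: (11)(9) − (5)(0) = 99
A_4→A_5: (5)(11) − (4)(9) = 19
A_5→A_6: (4)(14) − (-8)(11) = 144
A_6→A_7: (-8)(-1) − (0)(14) = 8
A_7→A_1: (0)(-14) − (-3)(-1) = -3
Σ = 281
Area = |Σ|/2 = 140.5.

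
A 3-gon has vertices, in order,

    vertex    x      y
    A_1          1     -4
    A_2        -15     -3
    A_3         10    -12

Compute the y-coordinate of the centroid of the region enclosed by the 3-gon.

Apply the surveyor's formula. First the cross-terms c_i = x_i·y_{i+1} − x_{i+1}·y_i:
  -63, 210, -28  ⇒  2A = 119, A = 59.5.
Then Σ (y_i + y_{i+1})·c_i = -2261, so ȳ = -2261 / (6·59.5) = -19/3.

-19/3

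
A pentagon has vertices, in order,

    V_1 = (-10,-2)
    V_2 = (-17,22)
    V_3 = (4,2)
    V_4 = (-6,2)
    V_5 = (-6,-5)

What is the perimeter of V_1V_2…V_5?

76

|V_1V_2| = √((-7)² + (24)²) = √625 = 25
|V_2V_3| = √((21)² + (-20)²) = √841 = 29
|V_3V_4| = √((-10)² + (0)²) = √100 = 10
|V_4V_5| = √((0)² + (-7)²) = √49 = 7
|V_5V_1| = √((-4)² + (3)²) = √25 = 5
Perimeter = 25 + 29 + 10 + 7 + 5 = 76.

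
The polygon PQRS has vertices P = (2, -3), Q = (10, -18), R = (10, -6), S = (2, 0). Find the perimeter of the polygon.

42

|PQ| = √((8)² + (-15)²) = √289 = 17
|QR| = √((0)² + (12)²) = √144 = 12
|RS| = √((-8)² + (6)²) = √100 = 10
|SP| = √((0)² + (-3)²) = √9 = 3
Perimeter = 17 + 12 + 10 + 3 = 42.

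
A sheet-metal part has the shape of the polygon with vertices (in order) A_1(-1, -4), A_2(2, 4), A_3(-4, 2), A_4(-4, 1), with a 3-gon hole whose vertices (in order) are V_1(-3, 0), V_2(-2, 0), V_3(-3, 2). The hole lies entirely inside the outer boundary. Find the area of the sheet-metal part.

21.5

Outer boundary:
Σ = (4) + (20) + (4) + (17) = 45
Area = |Σ|/2 = 22.5.
Hole:
Apply the shoelace (surveyor's) formula: 2A = Σ (x_i·y_{i+1} − x_{i+1}·y_i), indices taken mod 3.
Cross-terms: 0, -4, 6  ⇒  Σ = 2
Area = |Σ|/2 = 1.
Net area = 22.5 − 1 = 21.5.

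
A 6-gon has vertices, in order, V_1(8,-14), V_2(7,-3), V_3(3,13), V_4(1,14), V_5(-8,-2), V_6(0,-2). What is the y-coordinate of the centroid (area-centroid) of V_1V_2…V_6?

305/207

Apply the shoelace (surveyor's) formula. First the cross-terms c_i = x_i·y_{i+1} − x_{i+1}·y_i:
  74, 100, 29, 110, 16, 16  ⇒  2A = 345, A = 172.5.
Then Σ (y_i + y_{i+1})·c_i = 1525, so ȳ = 1525 / (6·172.5) = 305/207.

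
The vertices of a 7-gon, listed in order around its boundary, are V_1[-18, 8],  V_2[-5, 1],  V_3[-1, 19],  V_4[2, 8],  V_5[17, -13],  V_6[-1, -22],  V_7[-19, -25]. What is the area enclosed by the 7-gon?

831

Apply the shoelace (surveyor's) formula: 2A = Σ (x_i·y_{i+1} − x_{i+1}·y_i), indices taken mod 7.
V_1→V_2: (-18)(1) − (-5)(8) = 22
V_2→V_3: (-5)(19) − (-1)(1) = -94
V_3→V_4: (-1)(8) − (2)(19) = -46
V_4→V_5: (2)(-13) − (17)(8) = -162
V_5→V_6: (17)(-22) − (-1)(-13) = -387
V_6→V_7: (-1)(-25) − (-19)(-22) = -393
V_7→V_1: (-19)(8) − (-18)(-25) = -602
Σ = -1662
Area = |Σ|/2 = 831.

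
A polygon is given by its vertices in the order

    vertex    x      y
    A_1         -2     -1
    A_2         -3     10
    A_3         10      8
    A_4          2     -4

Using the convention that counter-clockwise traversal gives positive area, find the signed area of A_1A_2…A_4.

Apply the surveyor's formula: 2A = Σ (x_i·y_{i+1} − x_{i+1}·y_i), indices taken mod 4.
Σ = (-23) + (-124) + (-56) + (-10) = -213
Signed area = Σ/2 = -106.5 (negative ⇒ clockwise traversal).

-106.5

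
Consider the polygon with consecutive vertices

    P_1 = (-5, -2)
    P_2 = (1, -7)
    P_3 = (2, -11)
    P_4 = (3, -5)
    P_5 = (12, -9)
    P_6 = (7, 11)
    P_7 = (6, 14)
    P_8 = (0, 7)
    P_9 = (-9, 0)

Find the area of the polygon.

223

Cross-terms: 37, 3, 23, 33, 195, 32, 42, 63, 18  ⇒  Σ = 446
Area = |Σ|/2 = 223.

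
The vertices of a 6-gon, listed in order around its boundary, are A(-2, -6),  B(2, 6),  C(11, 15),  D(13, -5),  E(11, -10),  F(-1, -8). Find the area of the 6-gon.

A→B: (-2)(6) − (2)(-6) = 0
B→C: (2)(15) − (11)(6) = -36
C→D: (11)(-5) − (13)(15) = -250
D→E: (13)(-10) − (11)(-5) = -75
E→F: (11)(-8) − (-1)(-10) = -98
F→A: (-1)(-6) − (-2)(-8) = -10
Σ = -469
Area = |Σ|/2 = 234.5.

234.5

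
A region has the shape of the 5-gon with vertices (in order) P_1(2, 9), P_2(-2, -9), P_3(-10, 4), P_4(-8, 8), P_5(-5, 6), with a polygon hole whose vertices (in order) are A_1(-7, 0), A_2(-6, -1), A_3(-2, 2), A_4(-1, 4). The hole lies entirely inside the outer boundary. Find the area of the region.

Outer boundary:
Apply the shoelace (surveyor's) formula: 2A = Σ (x_i·y_{i+1} − x_{i+1}·y_i), indices taken mod 5.
P_1→P_2: (2)(-9) − (-2)(9) = 0
P_2→P_3: (-2)(4) − (-10)(-9) = -98
P_3→P_4: (-10)(8) − (-8)(4) = -48
P_4→P_5: (-8)(6) − (-5)(8) = -8
P_5→P_1: (-5)(9) − (2)(6) = -57
Σ = -211
Area = |Σ|/2 = 105.5.
Hole:
Apply Gauss's area formula: 2A = Σ (x_i·y_{i+1} − x_{i+1}·y_i), indices taken mod 4.
A_1→A_2: (-7)(-1) − (-6)(0) = 7
A_2→A_3: (-6)(2) − (-2)(-1) = -14
A_3→A_4: (-2)(4) − (-1)(2) = -6
A_4→A_1: (-1)(0) − (-7)(4) = 28
Σ = 15
Area = |Σ|/2 = 7.5.
Net area = 105.5 − 7.5 = 98.

98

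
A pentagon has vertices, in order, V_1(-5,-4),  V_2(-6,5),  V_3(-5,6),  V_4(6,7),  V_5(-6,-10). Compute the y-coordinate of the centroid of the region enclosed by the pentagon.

9/7

Apply Gauss's area formula. First the cross-terms c_i = x_i·y_{i+1} − x_{i+1}·y_i:
  -49, -11, -71, -18, -26  ⇒  2A = -175, A = -87.5.
Then Σ (y_i + y_{i+1})·c_i = -675, so ȳ = -675 / (6·(-87.5)) = 9/7.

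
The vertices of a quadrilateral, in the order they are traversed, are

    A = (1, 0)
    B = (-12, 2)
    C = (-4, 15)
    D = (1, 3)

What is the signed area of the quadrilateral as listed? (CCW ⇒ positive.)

-100

Σ = (2) + (-172) + (-27) + (-3) = -200
Signed area = Σ/2 = -100 (negative ⇒ clockwise traversal).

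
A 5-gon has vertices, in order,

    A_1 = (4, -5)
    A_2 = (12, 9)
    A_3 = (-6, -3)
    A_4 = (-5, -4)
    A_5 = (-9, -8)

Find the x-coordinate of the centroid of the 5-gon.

Apply the shoelace (surveyor's) formula. First the cross-terms c_i = x_i·y_{i+1} − x_{i+1}·y_i:
  96, 18, 9, 4, 77  ⇒  2A = 204, A = 102.
Then Σ (x_i + x_{i+1})·c_i = 1104, so x̄ = 1104 / (6·102) = 92/51.

92/51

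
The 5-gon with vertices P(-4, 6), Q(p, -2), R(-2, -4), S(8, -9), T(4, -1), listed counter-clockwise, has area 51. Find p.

0

Write out the shoelace sum; only the two edges meeting at Q involve p:
2·Area = [((-4)·(-2) − p·6) + (p·(-4) − (-2)·(-2))] + 98
       = -10·p + 102 = 102
⇒ p = 0.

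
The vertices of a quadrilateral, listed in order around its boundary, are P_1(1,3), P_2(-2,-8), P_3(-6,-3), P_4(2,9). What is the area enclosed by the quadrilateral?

47.5

Apply Gauss's area formula: 2A = Σ (x_i·y_{i+1} − x_{i+1}·y_i), indices taken mod 4.
Cross-terms: -2, -42, -48, -3  ⇒  Σ = -95
Area = |Σ|/2 = 47.5.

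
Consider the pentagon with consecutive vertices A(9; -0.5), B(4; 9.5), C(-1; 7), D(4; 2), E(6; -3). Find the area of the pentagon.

47.5

Cross-terms: 87.5, 37.5, -30, -24, 24  ⇒  Σ = 95
Area = |Σ|/2 = 47.5.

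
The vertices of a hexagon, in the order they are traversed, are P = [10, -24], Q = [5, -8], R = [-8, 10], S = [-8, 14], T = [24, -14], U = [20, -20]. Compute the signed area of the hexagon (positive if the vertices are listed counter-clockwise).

-355

Σ = (40) + (-14) + (-32) + (-224) + (-200) + (-280) = -710
Signed area = Σ/2 = -355 (negative ⇒ clockwise traversal).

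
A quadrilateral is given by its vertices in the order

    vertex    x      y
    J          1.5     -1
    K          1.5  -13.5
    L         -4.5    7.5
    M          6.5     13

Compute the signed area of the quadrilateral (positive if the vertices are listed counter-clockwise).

-100.75

Cross-terms: -18.75, -49.5, -107.25, -26  ⇒  Σ = -201.5
Signed area = Σ/2 = -100.75 (negative ⇒ clockwise traversal).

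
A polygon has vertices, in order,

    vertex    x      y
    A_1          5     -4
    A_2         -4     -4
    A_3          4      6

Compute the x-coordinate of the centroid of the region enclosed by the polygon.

5/3

Apply the shoelace (surveyor's) formula. First the cross-terms c_i = x_i·y_{i+1} − x_{i+1}·y_i:
  -36, -8, -46  ⇒  2A = -90, A = -45.
Then Σ (x_i + x_{i+1})·c_i = -450, so x̄ = -450 / (6·(-45)) = 5/3.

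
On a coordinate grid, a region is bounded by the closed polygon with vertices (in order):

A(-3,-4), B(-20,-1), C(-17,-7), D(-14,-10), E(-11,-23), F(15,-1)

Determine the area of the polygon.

Apply the surveyor's formula: 2A = Σ (x_i·y_{i+1} − x_{i+1}·y_i), indices taken mod 6.
Cross-terms: -77, 123, 72, 212, 356, -63  ⇒  Σ = 623
Area = |Σ|/2 = 311.5.

311.5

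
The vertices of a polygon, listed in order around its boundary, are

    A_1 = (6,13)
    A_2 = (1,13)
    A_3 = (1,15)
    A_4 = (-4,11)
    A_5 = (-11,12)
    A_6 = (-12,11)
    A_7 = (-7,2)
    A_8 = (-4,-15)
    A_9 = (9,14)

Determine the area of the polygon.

256

Apply the surveyor's formula: 2A = Σ (x_i·y_{i+1} − x_{i+1}·y_i), indices taken mod 9.
Σ = (65) + (2) + (71) + (73) + (23) + (53) + (113) + (79) + (33) = 512
Area = |Σ|/2 = 256.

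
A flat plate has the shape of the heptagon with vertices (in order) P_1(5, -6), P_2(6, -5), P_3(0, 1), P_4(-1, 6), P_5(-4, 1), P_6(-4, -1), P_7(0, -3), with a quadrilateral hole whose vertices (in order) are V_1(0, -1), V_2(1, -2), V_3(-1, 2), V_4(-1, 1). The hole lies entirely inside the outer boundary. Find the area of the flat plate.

36.5

Outer boundary:
Apply the surveyor's formula: 2A = Σ (x_i·y_{i+1} − x_{i+1}·y_i), indices taken mod 7.
Σ = (11) + (6) + (1) + (23) + (8) + (12) + (15) = 76
Area = |Σ|/2 = 38.
Hole:
Apply the shoelace (surveyor's) formula: 2A = Σ (x_i·y_{i+1} − x_{i+1}·y_i), indices taken mod 4.
Cross-terms: 1, 0, 1, 1  ⇒  Σ = 3
Area = |Σ|/2 = 1.5.
Net area = 38 − 1.5 = 36.5.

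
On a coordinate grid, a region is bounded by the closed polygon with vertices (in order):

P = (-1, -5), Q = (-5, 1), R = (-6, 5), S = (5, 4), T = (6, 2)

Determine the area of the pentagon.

68

Apply Gauss's area formula: 2A = Σ (x_i·y_{i+1} − x_{i+1}·y_i), indices taken mod 5.
Σ = (-26) + (-19) + (-49) + (-14) + (-28) = -136
Area = |Σ|/2 = 68.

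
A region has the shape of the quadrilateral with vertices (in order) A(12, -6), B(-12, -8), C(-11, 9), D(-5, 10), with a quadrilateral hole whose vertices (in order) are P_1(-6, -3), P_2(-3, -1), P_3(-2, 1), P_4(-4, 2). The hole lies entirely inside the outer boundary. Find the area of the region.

Outer boundary:
Apply Gauss's area formula: 2A = Σ (x_i·y_{i+1} − x_{i+1}·y_i), indices taken mod 4.
Σ = (-168) + (-196) + (-65) + (-90) = -519
Area = |Σ|/2 = 259.5.
Hole:
Apply Gauss's area formula: 2A = Σ (x_i·y_{i+1} − x_{i+1}·y_i), indices taken mod 4.
P_1→P_2: (-6)(-1) − (-3)(-3) = -3
P_2→P_3: (-3)(1) − (-2)(-1) = -5
P_3→P_4: (-2)(2) − (-4)(1) = 0
P_4→P_1: (-4)(-3) − (-6)(2) = 24
Σ = 16
Area = |Σ|/2 = 8.
Net area = 259.5 − 8 = 251.5.

251.5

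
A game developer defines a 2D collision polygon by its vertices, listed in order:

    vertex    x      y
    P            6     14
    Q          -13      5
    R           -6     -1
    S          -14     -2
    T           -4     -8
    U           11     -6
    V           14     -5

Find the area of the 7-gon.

Apply the shoelace (surveyor's) formula: 2A = Σ (x_i·y_{i+1} − x_{i+1}·y_i), indices taken mod 7.
Σ = (212) + (43) + (-2) + (104) + (112) + (29) + (226) = 724
Area = |Σ|/2 = 362.

362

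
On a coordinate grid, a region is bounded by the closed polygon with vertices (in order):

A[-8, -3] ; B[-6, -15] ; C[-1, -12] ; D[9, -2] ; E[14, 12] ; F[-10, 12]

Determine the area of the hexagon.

409.5

Apply the surveyor's formula: 2A = Σ (x_i·y_{i+1} − x_{i+1}·y_i), indices taken mod 6.
Σ = (102) + (57) + (110) + (136) + (288) + (126) = 819
Area = |Σ|/2 = 409.5.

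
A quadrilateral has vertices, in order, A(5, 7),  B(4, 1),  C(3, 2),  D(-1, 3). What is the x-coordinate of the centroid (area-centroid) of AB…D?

Apply the surveyor's formula. First the cross-terms c_i = x_i·y_{i+1} − x_{i+1}·y_i:
  -23, 5, 11, -22  ⇒  2A = -29, A = -14.5.
Then Σ (x_i + x_{i+1})·c_i = -238, so x̄ = -238 / (6·(-14.5)) = 238/87.

238/87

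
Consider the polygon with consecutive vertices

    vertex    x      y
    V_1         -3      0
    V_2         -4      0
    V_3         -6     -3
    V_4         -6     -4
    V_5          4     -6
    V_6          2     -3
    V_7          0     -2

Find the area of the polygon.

Apply the shoelace formula: 2A = Σ (x_i·y_{i+1} − x_{i+1}·y_i), indices taken mod 7.
V_1→V_2: (-3)(0) − (-4)(0) = 0
V_2→V_3: (-4)(-3) − (-6)(0) = 12
V_3→V_4: (-6)(-4) − (-6)(-3) = 6
V_4→V_5: (-6)(-6) − (4)(-4) = 52
V_5→V_6: (4)(-3) − (2)(-6) = 0
V_6→V_7: (2)(-2) − (0)(-3) = -4
V_7→V_1: (0)(0) − (-3)(-2) = -6
Σ = 60
Area = |Σ|/2 = 30.

30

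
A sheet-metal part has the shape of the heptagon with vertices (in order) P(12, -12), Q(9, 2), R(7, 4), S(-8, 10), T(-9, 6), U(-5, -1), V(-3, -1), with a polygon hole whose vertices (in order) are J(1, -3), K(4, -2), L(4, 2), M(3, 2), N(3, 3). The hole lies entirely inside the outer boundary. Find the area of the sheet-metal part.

Outer boundary:
Σ = (132) + (22) + (102) + (42) + (39) + (2) + (48) = 387
Area = |Σ|/2 = 193.5.
Hole:
Σ = (10) + (16) + (2) + (3) + (-12) = 19
Area = |Σ|/2 = 9.5.
Net area = 193.5 − 9.5 = 184.

184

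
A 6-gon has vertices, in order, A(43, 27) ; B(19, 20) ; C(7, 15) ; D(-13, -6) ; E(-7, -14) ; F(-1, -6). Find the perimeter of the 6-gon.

|AB| = √((-24)² + (-7)²) = √625 = 25
|BC| = √((-12)² + (-5)²) = √169 = 13
|CD| = √((-20)² + (-21)²) = √841 = 29
|DE| = √((6)² + (-8)²) = √100 = 10
|EF| = √((6)² + (8)²) = √100 = 10
|FA| = √((44)² + (33)²) = √3025 = 55
Perimeter = 25 + 13 + 29 + 10 + 10 + 55 = 142.

142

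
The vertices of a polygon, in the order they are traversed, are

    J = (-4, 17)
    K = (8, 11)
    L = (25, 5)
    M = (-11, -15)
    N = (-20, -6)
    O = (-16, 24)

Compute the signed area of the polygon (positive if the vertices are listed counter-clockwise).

Apply the shoelace (surveyor's) formula: 2A = Σ (x_i·y_{i+1} − x_{i+1}·y_i), indices taken mod 6.
Σ = (-180) + (-235) + (-320) + (-234) + (-576) + (-176) = -1721
Signed area = Σ/2 = -860.5 (negative ⇒ clockwise traversal).

-860.5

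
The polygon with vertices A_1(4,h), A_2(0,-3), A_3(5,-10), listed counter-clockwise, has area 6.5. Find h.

Write out the shoelace sum; only the two edges meeting at A_1 involve h:
2·Area = [(5·h − 4·(-10)) + (4·(-3) − 0·h)] + 15
       = 5·h + 43 = 13
⇒ h = -6.

-6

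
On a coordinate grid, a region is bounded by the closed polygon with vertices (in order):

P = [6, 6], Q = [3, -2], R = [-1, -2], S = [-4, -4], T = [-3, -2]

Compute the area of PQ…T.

Σ = (-30) + (-8) + (-4) + (-4) + (-6) = -52
Area = |Σ|/2 = 26.

26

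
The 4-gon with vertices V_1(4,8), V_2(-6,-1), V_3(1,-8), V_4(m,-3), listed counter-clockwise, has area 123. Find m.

9

Write out the shoelace sum; only the two edges meeting at V_4 involve m:
2·Area = [(1·(-3) − m·(-8)) + (m·8 − 4·(-3))] + 93
       = 16·m + 102 = 246
⇒ m = 9.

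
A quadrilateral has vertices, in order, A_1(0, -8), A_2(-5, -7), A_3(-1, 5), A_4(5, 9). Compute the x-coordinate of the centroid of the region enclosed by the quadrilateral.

Apply the surveyor's formula. First the cross-terms c_i = x_i·y_{i+1} − x_{i+1}·y_i:
  -40, -32, -34, -40  ⇒  2A = -146, A = -73.
Then Σ (x_i + x_{i+1})·c_i = 56, so x̄ = 56 / (6·(-73)) = -28/219.

-28/219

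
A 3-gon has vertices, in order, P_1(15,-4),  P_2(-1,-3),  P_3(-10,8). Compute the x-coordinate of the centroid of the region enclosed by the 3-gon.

Apply the shoelace formula. First the cross-terms c_i = x_i·y_{i+1} − x_{i+1}·y_i:
  -49, -38, -80  ⇒  2A = -167, A = -83.5.
Then Σ (x_i + x_{i+1})·c_i = -668, so x̄ = -668 / (6·(-83.5)) = 4/3.

4/3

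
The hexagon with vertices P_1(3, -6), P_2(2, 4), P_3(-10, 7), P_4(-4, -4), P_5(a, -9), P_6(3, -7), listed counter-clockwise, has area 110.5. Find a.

Write out the shoelace sum; only the two edges meeting at P_5 involve a:
2·Area = [((-4)·(-9) − a·(-4)) + (a·(-7) − 3·(-9))] + 149
       = -3·a + 212 = 221
⇒ a = -3.

-3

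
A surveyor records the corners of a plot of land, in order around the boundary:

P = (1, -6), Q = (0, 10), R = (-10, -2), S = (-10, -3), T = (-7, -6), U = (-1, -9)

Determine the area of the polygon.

115.5

Apply the shoelace formula: 2A = Σ (x_i·y_{i+1} − x_{i+1}·y_i), indices taken mod 6.
Σ = (10) + (100) + (10) + (39) + (57) + (15) = 231
Area = |Σ|/2 = 115.5.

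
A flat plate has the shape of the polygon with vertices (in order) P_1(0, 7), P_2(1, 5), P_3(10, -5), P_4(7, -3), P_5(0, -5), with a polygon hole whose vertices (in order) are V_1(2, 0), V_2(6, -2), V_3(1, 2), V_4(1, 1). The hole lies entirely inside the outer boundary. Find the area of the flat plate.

Outer boundary:
Apply the surveyor's formula: 2A = Σ (x_i·y_{i+1} − x_{i+1}·y_i), indices taken mod 5.
Σ = (-7) + (-55) + (5) + (-35) + (0) = -92
Area = |Σ|/2 = 46.
Hole:
Σ = (-4) + (14) + (-1) + (-2) = 7
Area = |Σ|/2 = 3.5.
Net area = 46 − 3.5 = 42.5.

42.5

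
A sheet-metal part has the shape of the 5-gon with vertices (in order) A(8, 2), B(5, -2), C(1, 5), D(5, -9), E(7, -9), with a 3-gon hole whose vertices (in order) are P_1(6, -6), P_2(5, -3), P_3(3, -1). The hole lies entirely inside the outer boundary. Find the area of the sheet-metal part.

Outer boundary:
Σ = (-26) + (27) + (-34) + (18) + (86) = 71
Area = |Σ|/2 = 35.5.
Hole:
Σ = (12) + (4) + (-12) = 4
Area = |Σ|/2 = 2.
Net area = 35.5 − 2 = 33.5.

33.5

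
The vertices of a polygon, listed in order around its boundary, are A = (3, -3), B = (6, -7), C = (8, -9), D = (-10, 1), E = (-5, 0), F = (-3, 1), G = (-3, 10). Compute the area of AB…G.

65.5

Cross-terms: -3, 2, -82, 5, -5, -27, -21  ⇒  Σ = -131
Area = |Σ|/2 = 65.5.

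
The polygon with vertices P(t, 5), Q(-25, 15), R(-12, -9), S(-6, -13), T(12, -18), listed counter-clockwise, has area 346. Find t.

The doubled signed area Σ (x_i y_{i+1} − x_{i+1} y_i) is linear in t.
With t=0 it equals 956; the coefficient of t is 33 (from the two edges through P).
So 33·t + 956 = 2·346 = 692 ⇒ t = -8.

-8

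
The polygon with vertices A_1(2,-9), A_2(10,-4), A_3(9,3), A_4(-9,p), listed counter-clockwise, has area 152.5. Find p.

7

The doubled signed area Σ (x_i y_{i+1} − x_{i+1} y_i) is linear in p.
With p=0 it equals 256; the coefficient of p is 7 (from the two edges through A_4).
So 7·p + 256 = 2·152.5 = 305 ⇒ p = 7.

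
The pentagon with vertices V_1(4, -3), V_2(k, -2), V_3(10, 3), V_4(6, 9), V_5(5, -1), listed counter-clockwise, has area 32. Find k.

7

The doubled signed area Σ (x_i y_{i+1} − x_{i+1} y_i) is linear in k.
With k=0 it equals 22; the coefficient of k is 6 (from the two edges through V_2).
So 6·k + 22 = 2·32 = 64 ⇒ k = 7.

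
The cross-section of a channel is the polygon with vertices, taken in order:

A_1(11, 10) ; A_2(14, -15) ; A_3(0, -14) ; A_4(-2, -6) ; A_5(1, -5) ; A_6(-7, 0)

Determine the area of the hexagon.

309

Σ = (-305) + (-196) + (-28) + (16) + (-35) + (-70) = -618
Area = |Σ|/2 = 309.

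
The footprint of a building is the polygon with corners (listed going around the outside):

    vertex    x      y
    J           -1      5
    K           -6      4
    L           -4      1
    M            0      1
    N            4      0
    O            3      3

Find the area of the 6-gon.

Apply Gauss's area formula: 2A = Σ (x_i·y_{i+1} − x_{i+1}·y_i), indices taken mod 6.
Σ = (26) + (10) + (-4) + (-4) + (12) + (18) = 58
Area = |Σ|/2 = 29.

29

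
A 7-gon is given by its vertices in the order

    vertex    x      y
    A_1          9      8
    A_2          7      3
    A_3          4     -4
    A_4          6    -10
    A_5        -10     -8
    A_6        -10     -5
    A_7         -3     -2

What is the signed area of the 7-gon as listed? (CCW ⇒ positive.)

-132

Cross-terms: -29, -40, -16, -148, -30, 5, -6  ⇒  Σ = -264
Signed area = Σ/2 = -132 (negative ⇒ clockwise traversal).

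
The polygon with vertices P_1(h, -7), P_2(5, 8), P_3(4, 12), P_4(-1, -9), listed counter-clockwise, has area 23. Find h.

0

The doubled signed area Σ (x_i y_{i+1} − x_{i+1} y_i) is linear in h.
With h=0 it equals 46; the coefficient of h is 17 (from the two edges through P_1).
So 17·h + 46 = 2·23 = 46 ⇒ h = 0.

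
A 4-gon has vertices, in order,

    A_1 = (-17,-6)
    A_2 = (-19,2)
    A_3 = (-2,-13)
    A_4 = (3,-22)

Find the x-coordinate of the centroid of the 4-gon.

Apply the shoelace formula. First the cross-terms c_i = x_i·y_{i+1} − x_{i+1}·y_i:
  -148, 251, 83, -392  ⇒  2A = -206, A = -103.
Then Σ (x_i + x_{i+1})·c_i = 5628, so x̄ = 5628 / (6·(-103)) = -938/103.

-938/103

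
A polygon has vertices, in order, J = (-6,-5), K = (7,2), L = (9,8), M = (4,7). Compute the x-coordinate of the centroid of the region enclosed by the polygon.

Apply Gauss's area formula. First the cross-terms c_i = x_i·y_{i+1} − x_{i+1}·y_i:
  23, 38, 31, 22  ⇒  2A = 114, A = 57.
Then Σ (x_i + x_{i+1})·c_i = 990, so x̄ = 990 / (6·57) = 55/19.

55/19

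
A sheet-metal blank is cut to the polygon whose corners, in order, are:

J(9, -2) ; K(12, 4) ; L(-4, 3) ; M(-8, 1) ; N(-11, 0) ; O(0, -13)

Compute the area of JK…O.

Apply the shoelace (surveyor's) formula: 2A = Σ (x_i·y_{i+1} − x_{i+1}·y_i), indices taken mod 6.
Σ = (60) + (52) + (20) + (11) + (143) + (117) = 403
Area = |Σ|/2 = 201.5.

201.5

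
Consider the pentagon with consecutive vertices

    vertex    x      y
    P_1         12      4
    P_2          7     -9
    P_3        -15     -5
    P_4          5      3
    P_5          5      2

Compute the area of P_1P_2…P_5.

167.5

Apply Gauss's area formula: 2A = Σ (x_i·y_{i+1} − x_{i+1}·y_i), indices taken mod 5.
P_1→P_2: (12)(-9) − (7)(4) = -136
P_2→P_3: (7)(-5) − (-15)(-9) = -170
P_3→P_4: (-15)(3) − (5)(-5) = -20
P_4→P_5: (5)(2) − (5)(3) = -5
P_5→P_1: (5)(4) − (12)(2) = -4
Σ = -335
Area = |Σ|/2 = 167.5.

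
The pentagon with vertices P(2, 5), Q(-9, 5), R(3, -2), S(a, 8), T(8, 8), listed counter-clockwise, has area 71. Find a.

Write out the shoelace sum; only the two edges meeting at S involve a:
2·Area = [(3·8 − a·(-2)) + (a·8 − 8·8)] + 82
       = 10·a + 42 = 142
⇒ a = 10.

10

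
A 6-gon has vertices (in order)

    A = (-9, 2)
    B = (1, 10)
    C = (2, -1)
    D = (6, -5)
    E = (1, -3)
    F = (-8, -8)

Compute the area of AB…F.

Apply the shoelace (surveyor's) formula: 2A = Σ (x_i·y_{i+1} − x_{i+1}·y_i), indices taken mod 6.
Σ = (-92) + (-21) + (-4) + (-13) + (-32) + (-88) = -250
Area = |Σ|/2 = 125.

125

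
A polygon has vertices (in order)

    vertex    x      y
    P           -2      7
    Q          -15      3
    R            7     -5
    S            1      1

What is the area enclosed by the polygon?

Σ = (99) + (54) + (12) + (9) = 174
Area = |Σ|/2 = 87.

87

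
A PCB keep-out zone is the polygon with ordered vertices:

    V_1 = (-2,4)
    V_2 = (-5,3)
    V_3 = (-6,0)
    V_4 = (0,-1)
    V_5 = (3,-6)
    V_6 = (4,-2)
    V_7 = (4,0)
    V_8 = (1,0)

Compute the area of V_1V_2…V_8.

35.5

V_1→V_2: (-2)(3) − (-5)(4) = 14
V_2→V_3: (-5)(0) − (-6)(3) = 18
V_3→V_4: (-6)(-1) − (0)(0) = 6
V_4→V_5: (0)(-6) − (3)(-1) = 3
V_5→V_6: (3)(-2) − (4)(-6) = 18
V_6→V_7: (4)(0) − (4)(-2) = 8
V_7→V_8: (4)(0) − (1)(0) = 0
V_8→V_1: (1)(4) − (-2)(0) = 4
Σ = 71
Area = |Σ|/2 = 35.5.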